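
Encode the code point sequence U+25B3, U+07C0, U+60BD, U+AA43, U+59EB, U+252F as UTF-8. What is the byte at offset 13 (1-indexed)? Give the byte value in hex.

1-indexed offset 13 is 0-indexed offset 12.
U+25B3 → 3-byte form E2 96 B3 at offsets 0–2.
U+07C0 → 2-byte form DF 80 at offsets 3–4.
U+60BD → 3-byte form E6 82 BD at offsets 5–7.
U+AA43 → 3-byte form EA A9 83 at offsets 8–10.
U+59EB → 3-byte form E5 A7 AB at offsets 11–13.
Offset 12 falls in char 5's range; it's byte 2 of E5 A7 AB = 0xA7.

0xA7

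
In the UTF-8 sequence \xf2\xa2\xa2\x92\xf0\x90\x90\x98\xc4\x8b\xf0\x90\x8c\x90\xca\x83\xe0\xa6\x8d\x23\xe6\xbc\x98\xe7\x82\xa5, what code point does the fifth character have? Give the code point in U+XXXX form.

U+0283

Offset 0: leading byte 0xF2 = 11110010 → 4-byte char #1 = F2 A2 A2 92.
Offset 4: leading byte 0xF0 = 11110000 → 4-byte char #2 = F0 90 90 98.
Offset 8: leading byte 0xC4 = 11000100 → 2-byte char #3 = C4 8B.
Offset 10: leading byte 0xF0 = 11110000 → 4-byte char #4 = F0 90 8C 90.
Offset 14: leading byte 0xCA = 11001010 → 2-byte char #5 = CA 83.
Leading byte 0xCA = 11001010 matches 110xxxxx → 2-byte sequence.
Byte 1: 0xCA = 11001010, payload 01010 (5 bits).
Byte 2: 0x83 = 10000011 (10xxxxxx ✓), payload 000011.
Concatenate: 01010000011 = 0x283 (11 bits → U+0283).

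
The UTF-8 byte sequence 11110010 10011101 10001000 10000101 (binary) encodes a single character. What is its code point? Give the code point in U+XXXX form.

Leading byte 0xF2 = 11110010 matches 11110xxx → 4-byte sequence.
Byte 1: 0xF2 = 11110010, payload 010 (3 bits).
Byte 2: 0x9D = 10011101 (10xxxxxx ✓), payload 011101.
Byte 3: 0x88 = 10001000 (10xxxxxx ✓), payload 001000.
Byte 4: 0x85 = 10000101 (10xxxxxx ✓), payload 000101.
Concatenate: 010011101001000000101 = 0x9D205 (21 bits → U+9D205).

U+9D205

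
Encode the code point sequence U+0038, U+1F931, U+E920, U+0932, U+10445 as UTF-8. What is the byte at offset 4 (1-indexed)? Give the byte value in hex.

1-indexed offset 4 is 0-indexed offset 3.
U+0038 → 1-byte form 38 at offsets 0–0.
U+1F931 → 4-byte form F0 9F A4 B1 at offsets 1–4.
Offset 3 falls in char 2's range; it's byte 3 of F0 9F A4 B1 = 0xA4.

0xA4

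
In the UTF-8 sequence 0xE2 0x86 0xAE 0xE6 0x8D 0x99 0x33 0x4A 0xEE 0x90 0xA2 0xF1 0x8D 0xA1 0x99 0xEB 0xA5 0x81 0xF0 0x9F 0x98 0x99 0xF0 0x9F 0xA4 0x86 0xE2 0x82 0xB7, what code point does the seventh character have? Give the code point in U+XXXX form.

U+B941

Offset 0: leading byte 0xE2 = 11100010 → 3-byte char #1 = E2 86 AE.
Offset 3: leading byte 0xE6 = 11100110 → 3-byte char #2 = E6 8D 99.
Offset 6: leading byte 0x33 = 00110011 → 1-byte char #3 = 33.
Offset 7: leading byte 0x4A = 01001010 → 1-byte char #4 = 4A.
Offset 8: leading byte 0xEE = 11101110 → 3-byte char #5 = EE 90 A2.
Offset 11: leading byte 0xF1 = 11110001 → 4-byte char #6 = F1 8D A1 99.
Offset 15: leading byte 0xEB = 11101011 → 3-byte char #7 = EB A5 81.
Leading byte 0xEB = 11101011 matches 1110xxxx → 3-byte sequence.
Byte 1: 0xEB = 11101011, payload 1011 (4 bits).
Byte 2: 0xA5 = 10100101 (10xxxxxx ✓), payload 100101.
Byte 3: 0x81 = 10000001 (10xxxxxx ✓), payload 000001.
Concatenate: 1011100101000001 = 0xB941 (16 bits → U+B941).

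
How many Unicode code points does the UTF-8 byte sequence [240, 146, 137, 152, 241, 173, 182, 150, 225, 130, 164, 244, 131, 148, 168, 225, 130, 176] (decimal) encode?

Byte at offset 0: 0xF0 = 11110000 → 4-byte char (#1). Advance 4.
Byte at offset 4: 0xF1 = 11110001 → 4-byte char (#2). Advance 4.
Byte at offset 8: 0xE1 = 11100001 → 3-byte char (#3). Advance 3.
Byte at offset 11: 0xF4 = 11110100 → 4-byte char (#4). Advance 4.
Byte at offset 15: 0xE1 = 11100001 → 3-byte char (#5). Advance 3.
Reached end at offset 18 after 5 code points.

5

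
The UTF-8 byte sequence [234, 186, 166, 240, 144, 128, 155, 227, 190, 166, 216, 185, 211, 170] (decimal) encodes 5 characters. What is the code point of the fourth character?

Offset 0: leading byte 0xEA = 11101010 → 3-byte char #1 = EA BA A6.
Offset 3: leading byte 0xF0 = 11110000 → 4-byte char #2 = F0 90 80 9B.
Offset 7: leading byte 0xE3 = 11100011 → 3-byte char #3 = E3 BE A6.
Offset 10: leading byte 0xD8 = 11011000 → 2-byte char #4 = D8 B9.
Leading byte 0xD8 = 11011000 matches 110xxxxx → 2-byte sequence.
Byte 1: 0xD8 = 11011000, payload 11000 (5 bits).
Byte 2: 0xB9 = 10111001 (10xxxxxx ✓), payload 111001.
Concatenate: 11000111001 = 0x639 (11 bits → U+0639).

U+0639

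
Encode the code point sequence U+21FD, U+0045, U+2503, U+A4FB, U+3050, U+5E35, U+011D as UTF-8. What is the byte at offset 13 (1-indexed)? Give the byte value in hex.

1-indexed offset 13 is 0-indexed offset 12.
U+21FD → 3-byte form E2 87 BD at offsets 0–2.
U+0045 → 1-byte form 45 at offsets 3–3.
U+2503 → 3-byte form E2 94 83 at offsets 4–6.
U+A4FB → 3-byte form EA 93 BB at offsets 7–9.
U+3050 → 3-byte form E3 81 90 at offsets 10–12.
Offset 12 falls in char 5's range; it's byte 3 of E3 81 90 = 0x90.

0x90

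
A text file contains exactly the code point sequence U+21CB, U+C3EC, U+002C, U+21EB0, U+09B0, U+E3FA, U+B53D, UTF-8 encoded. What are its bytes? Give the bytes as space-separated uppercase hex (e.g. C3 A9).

U+21CB: 3-byte form → E2 87 8B.
U+C3EC: 3-byte form → EC 8F AC.
U+002C: 1-byte form → 2C.
U+21EB0: 4-byte form → F0 A1 BA B0.
U+09B0: 3-byte form → E0 A6 B0.
U+E3FA: 3-byte form → EE 8F BA.
U+B53D: 3-byte form → EB 94 BD.
Concatenated (20 bytes): E2 87 8B EC 8F AC 2C F0 A1 BA B0 E0 A6 B0 EE 8F BA EB 94 BD.

E2 87 8B EC 8F AC 2C F0 A1 BA B0 E0 A6 B0 EE 8F BA EB 94 BD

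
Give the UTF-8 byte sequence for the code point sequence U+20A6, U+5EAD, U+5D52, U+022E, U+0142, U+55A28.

U+20A6: 3-byte form → E2 82 A6.
U+5EAD: 3-byte form → E5 BA AD.
U+5D52: 3-byte form → E5 B5 92.
U+022E: 2-byte form → C8 AE.
U+0142: 2-byte form → C5 82.
U+55A28: 4-byte form → F1 95 A8 A8.
Concatenated (17 bytes): E2 82 A6 E5 BA AD E5 B5 92 C8 AE C5 82 F1 95 A8 A8.

E2 82 A6 E5 BA AD E5 B5 92 C8 AE C5 82 F1 95 A8 A8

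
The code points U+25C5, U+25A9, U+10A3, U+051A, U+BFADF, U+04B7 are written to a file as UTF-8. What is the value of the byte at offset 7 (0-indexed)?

0x82

U+25C5 → 3-byte form E2 97 85 at offsets 0–2.
U+25A9 → 3-byte form E2 96 A9 at offsets 3–5.
U+10A3 → 3-byte form E1 82 A3 at offsets 6–8.
Offset 7 falls in char 3's range; it's byte 2 of E1 82 A3 = 0x82.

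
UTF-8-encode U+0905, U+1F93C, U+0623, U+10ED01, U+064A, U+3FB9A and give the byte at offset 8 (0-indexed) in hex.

0xA3

U+0905 → 3-byte form E0 A4 85 at offsets 0–2.
U+1F93C → 4-byte form F0 9F A4 BC at offsets 3–6.
U+0623 → 2-byte form D8 A3 at offsets 7–8.
Offset 8 falls in char 3's range; it's byte 2 of D8 A3 = 0xA3.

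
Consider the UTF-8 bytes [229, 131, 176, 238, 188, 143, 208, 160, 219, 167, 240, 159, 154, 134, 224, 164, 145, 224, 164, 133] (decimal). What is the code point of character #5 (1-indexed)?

U+1F686

Offset 0: leading byte 0xE5 = 11100101 → 3-byte char #1 = E5 83 B0.
Offset 3: leading byte 0xEE = 11101110 → 3-byte char #2 = EE BC 8F.
Offset 6: leading byte 0xD0 = 11010000 → 2-byte char #3 = D0 A0.
Offset 8: leading byte 0xDB = 11011011 → 2-byte char #4 = DB A7.
Offset 10: leading byte 0xF0 = 11110000 → 4-byte char #5 = F0 9F 9A 86.
Leading byte 0xF0 = 11110000 matches 11110xxx → 4-byte sequence.
Byte 1: 0xF0 = 11110000, payload 000 (3 bits).
Byte 2: 0x9F = 10011111 (10xxxxxx ✓), payload 011111.
Byte 3: 0x9A = 10011010 (10xxxxxx ✓), payload 011010.
Byte 4: 0x86 = 10000110 (10xxxxxx ✓), payload 000110.
Concatenate: 000011111011010000110 = 0x1F686 (21 bits → U+1F686).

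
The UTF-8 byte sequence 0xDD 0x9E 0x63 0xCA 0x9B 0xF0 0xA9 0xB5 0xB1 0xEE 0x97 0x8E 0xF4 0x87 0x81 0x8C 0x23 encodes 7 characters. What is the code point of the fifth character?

Offset 0: leading byte 0xDD = 11011101 → 2-byte char #1 = DD 9E.
Offset 2: leading byte 0x63 = 01100011 → 1-byte char #2 = 63.
Offset 3: leading byte 0xCA = 11001010 → 2-byte char #3 = CA 9B.
Offset 5: leading byte 0xF0 = 11110000 → 4-byte char #4 = F0 A9 B5 B1.
Offset 9: leading byte 0xEE = 11101110 → 3-byte char #5 = EE 97 8E.
Leading byte 0xEE = 11101110 matches 1110xxxx → 3-byte sequence.
Byte 1: 0xEE = 11101110, payload 1110 (4 bits).
Byte 2: 0x97 = 10010111 (10xxxxxx ✓), payload 010111.
Byte 3: 0x8E = 10001110 (10xxxxxx ✓), payload 001110.
Concatenate: 1110010111001110 = 0xE5CE (16 bits → U+E5CE).

U+E5CE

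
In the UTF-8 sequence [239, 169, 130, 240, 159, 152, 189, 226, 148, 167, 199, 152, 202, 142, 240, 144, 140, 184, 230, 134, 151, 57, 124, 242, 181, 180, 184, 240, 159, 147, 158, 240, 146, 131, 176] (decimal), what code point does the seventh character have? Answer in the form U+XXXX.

Offset 0: leading byte 0xEF = 11101111 → 3-byte char #1 = EF A9 82.
Offset 3: leading byte 0xF0 = 11110000 → 4-byte char #2 = F0 9F 98 BD.
Offset 7: leading byte 0xE2 = 11100010 → 3-byte char #3 = E2 94 A7.
Offset 10: leading byte 0xC7 = 11000111 → 2-byte char #4 = C7 98.
Offset 12: leading byte 0xCA = 11001010 → 2-byte char #5 = CA 8E.
Offset 14: leading byte 0xF0 = 11110000 → 4-byte char #6 = F0 90 8C B8.
Offset 18: leading byte 0xE6 = 11100110 → 3-byte char #7 = E6 86 97.
Leading byte 0xE6 = 11100110 matches 1110xxxx → 3-byte sequence.
Byte 1: 0xE6 = 11100110, payload 0110 (4 bits).
Byte 2: 0x86 = 10000110 (10xxxxxx ✓), payload 000110.
Byte 3: 0x97 = 10010111 (10xxxxxx ✓), payload 010111.
Concatenate: 0110000110010111 = 0x6197 (16 bits → U+6197).

U+6197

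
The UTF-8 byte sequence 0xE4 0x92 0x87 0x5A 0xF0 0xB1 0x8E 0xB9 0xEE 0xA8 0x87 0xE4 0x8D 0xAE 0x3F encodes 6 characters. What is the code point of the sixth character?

U+003F

Offset 0: leading byte 0xE4 = 11100100 → 3-byte char #1 = E4 92 87.
Offset 3: leading byte 0x5A = 01011010 → 1-byte char #2 = 5A.
Offset 4: leading byte 0xF0 = 11110000 → 4-byte char #3 = F0 B1 8E B9.
Offset 8: leading byte 0xEE = 11101110 → 3-byte char #4 = EE A8 87.
Offset 11: leading byte 0xE4 = 11100100 → 3-byte char #5 = E4 8D AE.
Offset 14: leading byte 0x3F = 00111111 → 1-byte char #6 = 3F.
Leading byte 0x3F = 00111111 matches 0xxxxxxx → 1-byte sequence.
Byte 1: 0x3F = 00111111, payload 0111111 (7 bits).
Concatenate: 0111111 = 0x3F (7 bits → U+003F).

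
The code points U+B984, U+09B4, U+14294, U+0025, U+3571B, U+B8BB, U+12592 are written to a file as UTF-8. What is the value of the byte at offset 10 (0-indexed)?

0x25

U+B984 → 3-byte form EB A6 84 at offsets 0–2.
U+09B4 → 3-byte form E0 A6 B4 at offsets 3–5.
U+14294 → 4-byte form F0 94 8A 94 at offsets 6–9.
U+0025 → 1-byte form 25 at offsets 10–10.
Offset 10 falls in char 4's range; it's byte 1 of 25 = 0x25.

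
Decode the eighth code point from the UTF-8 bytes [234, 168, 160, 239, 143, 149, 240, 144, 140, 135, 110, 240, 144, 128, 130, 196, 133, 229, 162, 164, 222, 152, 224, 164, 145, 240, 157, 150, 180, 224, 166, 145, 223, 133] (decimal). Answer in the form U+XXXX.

Offset 0: leading byte 0xEA = 11101010 → 3-byte char #1 = EA A8 A0.
Offset 3: leading byte 0xEF = 11101111 → 3-byte char #2 = EF 8F 95.
Offset 6: leading byte 0xF0 = 11110000 → 4-byte char #3 = F0 90 8C 87.
Offset 10: leading byte 0x6E = 01101110 → 1-byte char #4 = 6E.
Offset 11: leading byte 0xF0 = 11110000 → 4-byte char #5 = F0 90 80 82.
Offset 15: leading byte 0xC4 = 11000100 → 2-byte char #6 = C4 85.
Offset 17: leading byte 0xE5 = 11100101 → 3-byte char #7 = E5 A2 A4.
Offset 20: leading byte 0xDE = 11011110 → 2-byte char #8 = DE 98.
Leading byte 0xDE = 11011110 matches 110xxxxx → 2-byte sequence.
Byte 1: 0xDE = 11011110, payload 11110 (5 bits).
Byte 2: 0x98 = 10011000 (10xxxxxx ✓), payload 011000.
Concatenate: 11110011000 = 0x798 (11 bits → U+0798).

U+0798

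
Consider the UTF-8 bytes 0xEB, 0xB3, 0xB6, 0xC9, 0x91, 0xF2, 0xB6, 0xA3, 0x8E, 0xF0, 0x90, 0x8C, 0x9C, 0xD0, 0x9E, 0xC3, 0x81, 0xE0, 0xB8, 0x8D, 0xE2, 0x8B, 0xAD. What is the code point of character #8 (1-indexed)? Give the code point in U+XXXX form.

Offset 0: leading byte 0xEB = 11101011 → 3-byte char #1 = EB B3 B6.
Offset 3: leading byte 0xC9 = 11001001 → 2-byte char #2 = C9 91.
Offset 5: leading byte 0xF2 = 11110010 → 4-byte char #3 = F2 B6 A3 8E.
Offset 9: leading byte 0xF0 = 11110000 → 4-byte char #4 = F0 90 8C 9C.
Offset 13: leading byte 0xD0 = 11010000 → 2-byte char #5 = D0 9E.
Offset 15: leading byte 0xC3 = 11000011 → 2-byte char #6 = C3 81.
Offset 17: leading byte 0xE0 = 11100000 → 3-byte char #7 = E0 B8 8D.
Offset 20: leading byte 0xE2 = 11100010 → 3-byte char #8 = E2 8B AD.
Leading byte 0xE2 = 11100010 matches 1110xxxx → 3-byte sequence.
Byte 1: 0xE2 = 11100010, payload 0010 (4 bits).
Byte 2: 0x8B = 10001011 (10xxxxxx ✓), payload 001011.
Byte 3: 0xAD = 10101101 (10xxxxxx ✓), payload 101101.
Concatenate: 0010001011101101 = 0x22ED (16 bits → U+22ED).

U+22ED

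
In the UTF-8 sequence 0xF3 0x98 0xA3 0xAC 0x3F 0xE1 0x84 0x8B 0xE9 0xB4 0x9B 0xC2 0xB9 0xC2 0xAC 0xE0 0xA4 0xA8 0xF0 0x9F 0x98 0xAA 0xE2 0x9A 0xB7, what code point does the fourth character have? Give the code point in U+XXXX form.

Offset 0: leading byte 0xF3 = 11110011 → 4-byte char #1 = F3 98 A3 AC.
Offset 4: leading byte 0x3F = 00111111 → 1-byte char #2 = 3F.
Offset 5: leading byte 0xE1 = 11100001 → 3-byte char #3 = E1 84 8B.
Offset 8: leading byte 0xE9 = 11101001 → 3-byte char #4 = E9 B4 9B.
Leading byte 0xE9 = 11101001 matches 1110xxxx → 3-byte sequence.
Byte 1: 0xE9 = 11101001, payload 1001 (4 bits).
Byte 2: 0xB4 = 10110100 (10xxxxxx ✓), payload 110100.
Byte 3: 0x9B = 10011011 (10xxxxxx ✓), payload 011011.
Concatenate: 1001110100011011 = 0x9D1B (16 bits → U+9D1B).

U+9D1B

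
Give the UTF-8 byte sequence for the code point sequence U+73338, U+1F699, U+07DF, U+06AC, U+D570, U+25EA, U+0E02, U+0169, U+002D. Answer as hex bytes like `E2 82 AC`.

F1 B3 8C B8 F0 9F 9A 99 DF 9F DA AC ED 95 B0 E2 97 AA E0 B8 82 C5 A9 2D

U+73338: 4-byte form → F1 B3 8C B8.
U+1F699: 4-byte form → F0 9F 9A 99.
U+07DF: 2-byte form → DF 9F.
U+06AC: 2-byte form → DA AC.
U+D570: 3-byte form → ED 95 B0.
U+25EA: 3-byte form → E2 97 AA.
U+0E02: 3-byte form → E0 B8 82.
U+0169: 2-byte form → C5 A9.
U+002D: 1-byte form → 2D.
Concatenated (24 bytes): F1 B3 8C B8 F0 9F 9A 99 DF 9F DA AC ED 95 B0 E2 97 AA E0 B8 82 C5 A9 2D.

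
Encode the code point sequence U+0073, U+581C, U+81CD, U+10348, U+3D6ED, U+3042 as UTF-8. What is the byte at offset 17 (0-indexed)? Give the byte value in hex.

0x82

U+0073 → 1-byte form 73 at offsets 0–0.
U+581C → 3-byte form E5 A0 9C at offsets 1–3.
U+81CD → 3-byte form E8 87 8D at offsets 4–6.
U+10348 → 4-byte form F0 90 8D 88 at offsets 7–10.
U+3D6ED → 4-byte form F0 BD 9B AD at offsets 11–14.
U+3042 → 3-byte form E3 81 82 at offsets 15–17.
Offset 17 falls in char 6's range; it's byte 3 of E3 81 82 = 0x82.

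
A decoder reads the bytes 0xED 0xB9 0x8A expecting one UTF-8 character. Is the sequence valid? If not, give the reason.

invalid (encodes a surrogate (U+D800–U+DFFF))

Structurally a 3-byte sequence; payload = 0xDE4A.
But 0xDE4A is in U+D800–U+DFFF, the surrogate range. Surrogates are not Unicode scalar values and are forbidden in UTF-8.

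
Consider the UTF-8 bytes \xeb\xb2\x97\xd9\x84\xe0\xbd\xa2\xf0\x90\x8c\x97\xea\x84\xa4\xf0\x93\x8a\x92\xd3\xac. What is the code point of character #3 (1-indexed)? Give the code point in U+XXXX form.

Offset 0: leading byte 0xEB = 11101011 → 3-byte char #1 = EB B2 97.
Offset 3: leading byte 0xD9 = 11011001 → 2-byte char #2 = D9 84.
Offset 5: leading byte 0xE0 = 11100000 → 3-byte char #3 = E0 BD A2.
Leading byte 0xE0 = 11100000 matches 1110xxxx → 3-byte sequence.
Byte 1: 0xE0 = 11100000, payload 0000 (4 bits).
Byte 2: 0xBD = 10111101 (10xxxxxx ✓), payload 111101.
Byte 3: 0xA2 = 10100010 (10xxxxxx ✓), payload 100010.
Concatenate: 0000111101100010 = 0xF62 (16 bits → U+0F62).

U+0F62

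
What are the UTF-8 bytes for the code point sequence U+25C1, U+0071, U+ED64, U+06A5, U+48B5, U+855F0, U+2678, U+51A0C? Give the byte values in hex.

E2 97 81 71 EE B5 A4 DA A5 E4 A2 B5 F2 85 97 B0 E2 99 B8 F1 91 A8 8C

U+25C1: 3-byte form → E2 97 81.
U+0071: 1-byte form → 71.
U+ED64: 3-byte form → EE B5 A4.
U+06A5: 2-byte form → DA A5.
U+48B5: 3-byte form → E4 A2 B5.
U+855F0: 4-byte form → F2 85 97 B0.
U+2678: 3-byte form → E2 99 B8.
U+51A0C: 4-byte form → F1 91 A8 8C.
Concatenated (23 bytes): E2 97 81 71 EE B5 A4 DA A5 E4 A2 B5 F2 85 97 B0 E2 99 B8 F1 91 A8 8C.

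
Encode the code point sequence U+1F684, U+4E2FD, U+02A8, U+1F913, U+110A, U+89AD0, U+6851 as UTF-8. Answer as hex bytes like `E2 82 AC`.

F0 9F 9A 84 F1 8E 8B BD CA A8 F0 9F A4 93 E1 84 8A F2 89 AB 90 E6 A1 91

U+1F684: 4-byte form → F0 9F 9A 84.
U+4E2FD: 4-byte form → F1 8E 8B BD.
U+02A8: 2-byte form → CA A8.
U+1F913: 4-byte form → F0 9F A4 93.
U+110A: 3-byte form → E1 84 8A.
U+89AD0: 4-byte form → F2 89 AB 90.
U+6851: 3-byte form → E6 A1 91.
Concatenated (24 bytes): F0 9F 9A 84 F1 8E 8B BD CA A8 F0 9F A4 93 E1 84 8A F2 89 AB 90 E6 A1 91.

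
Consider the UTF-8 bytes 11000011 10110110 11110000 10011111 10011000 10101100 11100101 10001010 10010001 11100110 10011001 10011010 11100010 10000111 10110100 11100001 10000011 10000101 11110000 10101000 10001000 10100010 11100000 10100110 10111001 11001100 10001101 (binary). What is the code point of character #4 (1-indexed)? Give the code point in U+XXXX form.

U+665A

Offset 0: leading byte 0xC3 = 11000011 → 2-byte char #1 = C3 B6.
Offset 2: leading byte 0xF0 = 11110000 → 4-byte char #2 = F0 9F 98 AC.
Offset 6: leading byte 0xE5 = 11100101 → 3-byte char #3 = E5 8A 91.
Offset 9: leading byte 0xE6 = 11100110 → 3-byte char #4 = E6 99 9A.
Leading byte 0xE6 = 11100110 matches 1110xxxx → 3-byte sequence.
Byte 1: 0xE6 = 11100110, payload 0110 (4 bits).
Byte 2: 0x99 = 10011001 (10xxxxxx ✓), payload 011001.
Byte 3: 0x9A = 10011010 (10xxxxxx ✓), payload 011010.
Concatenate: 0110011001011010 = 0x665A (16 bits → U+665A).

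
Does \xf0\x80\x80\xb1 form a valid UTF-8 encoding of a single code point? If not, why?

Leading byte 0xF0 = 11110000 → 4-byte form.
Continuation bytes all match 10xxxxxx. Payload decodes to 0x31.
But 0x31 < 0x10000, the minimum for a 4-byte sequence — this is an overlong encoding.

invalid (overlong encoding)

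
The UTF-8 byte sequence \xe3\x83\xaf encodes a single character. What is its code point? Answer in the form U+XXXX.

U+30EF

Leading byte 0xE3 = 11100011 matches 1110xxxx → 3-byte sequence.
Byte 1: 0xE3 = 11100011, payload 0011 (4 bits).
Byte 2: 0x83 = 10000011 (10xxxxxx ✓), payload 000011.
Byte 3: 0xAF = 10101111 (10xxxxxx ✓), payload 101111.
Concatenate: 0011000011101111 = 0x30EF (16 bits → U+30EF).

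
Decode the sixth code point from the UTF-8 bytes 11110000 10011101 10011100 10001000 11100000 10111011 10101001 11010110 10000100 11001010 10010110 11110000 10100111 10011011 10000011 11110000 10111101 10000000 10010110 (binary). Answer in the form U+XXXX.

Offset 0: leading byte 0xF0 = 11110000 → 4-byte char #1 = F0 9D 9C 88.
Offset 4: leading byte 0xE0 = 11100000 → 3-byte char #2 = E0 BB A9.
Offset 7: leading byte 0xD6 = 11010110 → 2-byte char #3 = D6 84.
Offset 9: leading byte 0xCA = 11001010 → 2-byte char #4 = CA 96.
Offset 11: leading byte 0xF0 = 11110000 → 4-byte char #5 = F0 A7 9B 83.
Offset 15: leading byte 0xF0 = 11110000 → 4-byte char #6 = F0 BD 80 96.
Leading byte 0xF0 = 11110000 matches 11110xxx → 4-byte sequence.
Byte 1: 0xF0 = 11110000, payload 000 (3 bits).
Byte 2: 0xBD = 10111101 (10xxxxxx ✓), payload 111101.
Byte 3: 0x80 = 10000000 (10xxxxxx ✓), payload 000000.
Byte 4: 0x96 = 10010110 (10xxxxxx ✓), payload 010110.
Concatenate: 000111101000000010110 = 0x3D016 (21 bits → U+3D016).

U+3D016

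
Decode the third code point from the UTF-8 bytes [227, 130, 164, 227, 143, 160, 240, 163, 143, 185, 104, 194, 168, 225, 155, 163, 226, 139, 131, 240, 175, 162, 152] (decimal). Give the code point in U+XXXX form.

U+233F9

Offset 0: leading byte 0xE3 = 11100011 → 3-byte char #1 = E3 82 A4.
Offset 3: leading byte 0xE3 = 11100011 → 3-byte char #2 = E3 8F A0.
Offset 6: leading byte 0xF0 = 11110000 → 4-byte char #3 = F0 A3 8F B9.
Leading byte 0xF0 = 11110000 matches 11110xxx → 4-byte sequence.
Byte 1: 0xF0 = 11110000, payload 000 (3 bits).
Byte 2: 0xA3 = 10100011 (10xxxxxx ✓), payload 100011.
Byte 3: 0x8F = 10001111 (10xxxxxx ✓), payload 001111.
Byte 4: 0xB9 = 10111001 (10xxxxxx ✓), payload 111001.
Concatenate: 000100011001111111001 = 0x233F9 (21 bits → U+233F9).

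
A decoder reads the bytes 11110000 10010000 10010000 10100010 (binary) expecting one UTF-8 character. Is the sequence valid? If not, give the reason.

valid

Leading byte 0xF0 = 11110000 → 4-byte form.
Continuation bytes 0x90=10010000, 0x90=10010000, 0xA2=10100010 all match 10xxxxxx.
Decoded value 0x10422 is ≥ 0x10000 (shortest form) and not a surrogate.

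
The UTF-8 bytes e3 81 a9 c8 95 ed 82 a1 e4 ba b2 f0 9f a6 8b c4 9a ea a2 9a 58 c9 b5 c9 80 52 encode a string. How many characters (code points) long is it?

11

Byte at offset 0: 0xE3 = 11100011 → 3-byte char (#1). Advance 3.
Byte at offset 3: 0xC8 = 11001000 → 2-byte char (#2). Advance 2.
Byte at offset 5: 0xED = 11101101 → 3-byte char (#3). Advance 3.
Byte at offset 8: 0xE4 = 11100100 → 3-byte char (#4). Advance 3.
Byte at offset 11: 0xF0 = 11110000 → 4-byte char (#5). Advance 4.
Byte at offset 15: 0xC4 = 11000100 → 2-byte char (#6). Advance 2.
Byte at offset 17: 0xEA = 11101010 → 3-byte char (#7). Advance 3.
Byte at offset 20: 0x58 = 01011000 → 1-byte char (#8). Advance 1.
Byte at offset 21: 0xC9 = 11001001 → 2-byte char (#9). Advance 2.
Byte at offset 23: 0xC9 = 11001001 → 2-byte char (#10). Advance 2.
Byte at offset 25: 0x52 = 01010010 → 1-byte char (#11). Advance 1.
Reached end at offset 26 after 11 code points.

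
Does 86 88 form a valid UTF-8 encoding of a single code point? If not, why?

invalid (continuation byte with no leading byte)

Byte 0x86 = 10000110 has the form 10xxxxxx — a continuation byte — but there is no preceding leading byte.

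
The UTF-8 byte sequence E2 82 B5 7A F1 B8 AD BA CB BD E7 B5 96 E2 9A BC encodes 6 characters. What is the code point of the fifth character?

U+7D56

Offset 0: leading byte 0xE2 = 11100010 → 3-byte char #1 = E2 82 B5.
Offset 3: leading byte 0x7A = 01111010 → 1-byte char #2 = 7A.
Offset 4: leading byte 0xF1 = 11110001 → 4-byte char #3 = F1 B8 AD BA.
Offset 8: leading byte 0xCB = 11001011 → 2-byte char #4 = CB BD.
Offset 10: leading byte 0xE7 = 11100111 → 3-byte char #5 = E7 B5 96.
Leading byte 0xE7 = 11100111 matches 1110xxxx → 3-byte sequence.
Byte 1: 0xE7 = 11100111, payload 0111 (4 bits).
Byte 2: 0xB5 = 10110101 (10xxxxxx ✓), payload 110101.
Byte 3: 0x96 = 10010110 (10xxxxxx ✓), payload 010110.
Concatenate: 0111110101010110 = 0x7D56 (16 bits → U+7D56).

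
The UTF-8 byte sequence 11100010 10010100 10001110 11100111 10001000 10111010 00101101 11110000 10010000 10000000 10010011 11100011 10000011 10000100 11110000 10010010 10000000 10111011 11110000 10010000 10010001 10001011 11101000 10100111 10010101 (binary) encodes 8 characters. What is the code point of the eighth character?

Offset 0: leading byte 0xE2 = 11100010 → 3-byte char #1 = E2 94 8E.
Offset 3: leading byte 0xE7 = 11100111 → 3-byte char #2 = E7 88 BA.
Offset 6: leading byte 0x2D = 00101101 → 1-byte char #3 = 2D.
Offset 7: leading byte 0xF0 = 11110000 → 4-byte char #4 = F0 90 80 93.
Offset 11: leading byte 0xE3 = 11100011 → 3-byte char #5 = E3 83 84.
Offset 14: leading byte 0xF0 = 11110000 → 4-byte char #6 = F0 92 80 BB.
Offset 18: leading byte 0xF0 = 11110000 → 4-byte char #7 = F0 90 91 8B.
Offset 22: leading byte 0xE8 = 11101000 → 3-byte char #8 = E8 A7 95.
Leading byte 0xE8 = 11101000 matches 1110xxxx → 3-byte sequence.
Byte 1: 0xE8 = 11101000, payload 1000 (4 bits).
Byte 2: 0xA7 = 10100111 (10xxxxxx ✓), payload 100111.
Byte 3: 0x95 = 10010101 (10xxxxxx ✓), payload 010101.
Concatenate: 1000100111010101 = 0x89D5 (16 bits → U+89D5).

U+89D5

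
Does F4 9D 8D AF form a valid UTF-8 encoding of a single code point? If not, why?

Leading byte 0xF4 = 11110100 → 4-byte form.
Payload = 0x11D36F, which exceeds U+10FFFF, the maximum Unicode code point. (Leading bytes F5–FF, or F4 followed by ≥ 0x90, are invalid.)

invalid (encodes a value above U+10FFFF)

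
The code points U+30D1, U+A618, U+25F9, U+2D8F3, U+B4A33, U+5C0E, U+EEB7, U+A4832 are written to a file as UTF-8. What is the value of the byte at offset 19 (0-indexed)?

U+30D1 → 3-byte form E3 83 91 at offsets 0–2.
U+A618 → 3-byte form EA 98 98 at offsets 3–5.
U+25F9 → 3-byte form E2 97 B9 at offsets 6–8.
U+2D8F3 → 4-byte form F0 AD A3 B3 at offsets 9–12.
U+B4A33 → 4-byte form F2 B4 A8 B3 at offsets 13–16.
U+5C0E → 3-byte form E5 B0 8E at offsets 17–19.
Offset 19 falls in char 6's range; it's byte 3 of E5 B0 8E = 0x8E.

0x8E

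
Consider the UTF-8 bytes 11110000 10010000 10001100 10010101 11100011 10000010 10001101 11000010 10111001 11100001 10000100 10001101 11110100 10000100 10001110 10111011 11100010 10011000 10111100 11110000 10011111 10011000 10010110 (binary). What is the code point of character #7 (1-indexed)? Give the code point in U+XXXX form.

U+1F616

Offset 0: leading byte 0xF0 = 11110000 → 4-byte char #1 = F0 90 8C 95.
Offset 4: leading byte 0xE3 = 11100011 → 3-byte char #2 = E3 82 8D.
Offset 7: leading byte 0xC2 = 11000010 → 2-byte char #3 = C2 B9.
Offset 9: leading byte 0xE1 = 11100001 → 3-byte char #4 = E1 84 8D.
Offset 12: leading byte 0xF4 = 11110100 → 4-byte char #5 = F4 84 8E BB.
Offset 16: leading byte 0xE2 = 11100010 → 3-byte char #6 = E2 98 BC.
Offset 19: leading byte 0xF0 = 11110000 → 4-byte char #7 = F0 9F 98 96.
Leading byte 0xF0 = 11110000 matches 11110xxx → 4-byte sequence.
Byte 1: 0xF0 = 11110000, payload 000 (3 bits).
Byte 2: 0x9F = 10011111 (10xxxxxx ✓), payload 011111.
Byte 3: 0x98 = 10011000 (10xxxxxx ✓), payload 011000.
Byte 4: 0x96 = 10010110 (10xxxxxx ✓), payload 010110.
Concatenate: 000011111011000010110 = 0x1F616 (21 bits → U+1F616).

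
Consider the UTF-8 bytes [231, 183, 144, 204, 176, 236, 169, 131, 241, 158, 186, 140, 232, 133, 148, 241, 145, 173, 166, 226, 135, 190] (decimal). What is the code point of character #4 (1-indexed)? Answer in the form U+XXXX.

Offset 0: leading byte 0xE7 = 11100111 → 3-byte char #1 = E7 B7 90.
Offset 3: leading byte 0xCC = 11001100 → 2-byte char #2 = CC B0.
Offset 5: leading byte 0xEC = 11101100 → 3-byte char #3 = EC A9 83.
Offset 8: leading byte 0xF1 = 11110001 → 4-byte char #4 = F1 9E BA 8C.
Leading byte 0xF1 = 11110001 matches 11110xxx → 4-byte sequence.
Byte 1: 0xF1 = 11110001, payload 001 (3 bits).
Byte 2: 0x9E = 10011110 (10xxxxxx ✓), payload 011110.
Byte 3: 0xBA = 10111010 (10xxxxxx ✓), payload 111010.
Byte 4: 0x8C = 10001100 (10xxxxxx ✓), payload 001100.
Concatenate: 001011110111010001100 = 0x5EE8C (21 bits → U+5EE8C).

U+5EE8C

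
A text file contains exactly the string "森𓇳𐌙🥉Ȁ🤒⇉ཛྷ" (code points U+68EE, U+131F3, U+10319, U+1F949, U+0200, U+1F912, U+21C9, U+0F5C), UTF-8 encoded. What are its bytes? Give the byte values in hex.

U+68EE: 3-byte form → E6 A3 AE.
U+131F3: 4-byte form → F0 93 87 B3.
U+10319: 4-byte form → F0 90 8C 99.
U+1F949: 4-byte form → F0 9F A5 89.
U+0200: 2-byte form → C8 80.
U+1F912: 4-byte form → F0 9F A4 92.
U+21C9: 3-byte form → E2 87 89.
U+0F5C: 3-byte form → E0 BD 9C.
Concatenated (27 bytes): E6 A3 AE F0 93 87 B3 F0 90 8C 99 F0 9F A5 89 C8 80 F0 9F A4 92 E2 87 89 E0 BD 9C.

E6 A3 AE F0 93 87 B3 F0 90 8C 99 F0 9F A5 89 C8 80 F0 9F A4 92 E2 87 89 E0 BD 9C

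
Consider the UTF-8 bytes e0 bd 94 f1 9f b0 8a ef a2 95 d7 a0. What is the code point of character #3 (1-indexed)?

Offset 0: leading byte 0xE0 = 11100000 → 3-byte char #1 = E0 BD 94.
Offset 3: leading byte 0xF1 = 11110001 → 4-byte char #2 = F1 9F B0 8A.
Offset 7: leading byte 0xEF = 11101111 → 3-byte char #3 = EF A2 95.
Leading byte 0xEF = 11101111 matches 1110xxxx → 3-byte sequence.
Byte 1: 0xEF = 11101111, payload 1111 (4 bits).
Byte 2: 0xA2 = 10100010 (10xxxxxx ✓), payload 100010.
Byte 3: 0x95 = 10010101 (10xxxxxx ✓), payload 010101.
Concatenate: 1111100010010101 = 0xF895 (16 bits → U+F895).

U+F895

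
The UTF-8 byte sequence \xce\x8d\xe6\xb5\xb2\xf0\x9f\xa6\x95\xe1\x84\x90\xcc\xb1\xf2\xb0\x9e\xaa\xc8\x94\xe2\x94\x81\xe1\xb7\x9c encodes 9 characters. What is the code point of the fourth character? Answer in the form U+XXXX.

U+1110

Offset 0: leading byte 0xCE = 11001110 → 2-byte char #1 = CE 8D.
Offset 2: leading byte 0xE6 = 11100110 → 3-byte char #2 = E6 B5 B2.
Offset 5: leading byte 0xF0 = 11110000 → 4-byte char #3 = F0 9F A6 95.
Offset 9: leading byte 0xE1 = 11100001 → 3-byte char #4 = E1 84 90.
Leading byte 0xE1 = 11100001 matches 1110xxxx → 3-byte sequence.
Byte 1: 0xE1 = 11100001, payload 0001 (4 bits).
Byte 2: 0x84 = 10000100 (10xxxxxx ✓), payload 000100.
Byte 3: 0x90 = 10010000 (10xxxxxx ✓), payload 010000.
Concatenate: 0001000100010000 = 0x1110 (16 bits → U+1110).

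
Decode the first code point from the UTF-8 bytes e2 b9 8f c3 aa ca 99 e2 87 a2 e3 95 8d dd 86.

Offset 0: leading byte 0xE2 = 11100010 → 3-byte char #1 = E2 B9 8F.
Leading byte 0xE2 = 11100010 matches 1110xxxx → 3-byte sequence.
Byte 1: 0xE2 = 11100010, payload 0010 (4 bits).
Byte 2: 0xB9 = 10111001 (10xxxxxx ✓), payload 111001.
Byte 3: 0x8F = 10001111 (10xxxxxx ✓), payload 001111.
Concatenate: 0010111001001111 = 0x2E4F (16 bits → U+2E4F).

U+2E4F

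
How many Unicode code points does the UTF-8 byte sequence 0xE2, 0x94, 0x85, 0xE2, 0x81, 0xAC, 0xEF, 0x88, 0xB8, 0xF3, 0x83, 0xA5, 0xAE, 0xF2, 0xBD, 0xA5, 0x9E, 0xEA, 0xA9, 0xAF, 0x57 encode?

Byte at offset 0: 0xE2 = 11100010 → 3-byte char (#1). Advance 3.
Byte at offset 3: 0xE2 = 11100010 → 3-byte char (#2). Advance 3.
Byte at offset 6: 0xEF = 11101111 → 3-byte char (#3). Advance 3.
Byte at offset 9: 0xF3 = 11110011 → 4-byte char (#4). Advance 4.
Byte at offset 13: 0xF2 = 11110010 → 4-byte char (#5). Advance 4.
Byte at offset 17: 0xEA = 11101010 → 3-byte char (#6). Advance 3.
Byte at offset 20: 0x57 = 01010111 → 1-byte char (#7). Advance 1.
Reached end at offset 21 after 7 code points.

7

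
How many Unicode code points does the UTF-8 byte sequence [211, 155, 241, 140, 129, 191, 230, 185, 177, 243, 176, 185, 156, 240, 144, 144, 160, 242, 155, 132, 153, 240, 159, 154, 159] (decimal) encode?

7

Byte at offset 0: 0xD3 = 11010011 → 2-byte char (#1). Advance 2.
Byte at offset 2: 0xF1 = 11110001 → 4-byte char (#2). Advance 4.
Byte at offset 6: 0xE6 = 11100110 → 3-byte char (#3). Advance 3.
Byte at offset 9: 0xF3 = 11110011 → 4-byte char (#4). Advance 4.
Byte at offset 13: 0xF0 = 11110000 → 4-byte char (#5). Advance 4.
Byte at offset 17: 0xF2 = 11110010 → 4-byte char (#6). Advance 4.
Byte at offset 21: 0xF0 = 11110000 → 4-byte char (#7). Advance 4.
Reached end at offset 25 after 7 code points.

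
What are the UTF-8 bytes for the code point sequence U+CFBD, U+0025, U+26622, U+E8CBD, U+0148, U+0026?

U+CFBD: 3-byte form → EC BE BD.
U+0025: 1-byte form → 25.
U+26622: 4-byte form → F0 A6 98 A2.
U+E8CBD: 4-byte form → F3 A8 B2 BD.
U+0148: 2-byte form → C5 88.
U+0026: 1-byte form → 26.
Concatenated (15 bytes): EC BE BD 25 F0 A6 98 A2 F3 A8 B2 BD C5 88 26.

EC BE BD 25 F0 A6 98 A2 F3 A8 B2 BD C5 88 26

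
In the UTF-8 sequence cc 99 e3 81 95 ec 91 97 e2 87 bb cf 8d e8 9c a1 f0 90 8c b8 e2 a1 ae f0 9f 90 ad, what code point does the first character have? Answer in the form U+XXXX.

Offset 0: leading byte 0xCC = 11001100 → 2-byte char #1 = CC 99.
Leading byte 0xCC = 11001100 matches 110xxxxx → 2-byte sequence.
Byte 1: 0xCC = 11001100, payload 01100 (5 bits).
Byte 2: 0x99 = 10011001 (10xxxxxx ✓), payload 011001.
Concatenate: 01100011001 = 0x319 (11 bits → U+0319).

U+0319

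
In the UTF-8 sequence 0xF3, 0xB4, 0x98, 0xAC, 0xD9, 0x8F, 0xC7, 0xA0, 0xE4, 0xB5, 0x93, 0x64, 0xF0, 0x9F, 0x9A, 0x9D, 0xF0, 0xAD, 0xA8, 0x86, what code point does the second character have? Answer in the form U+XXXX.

Offset 0: leading byte 0xF3 = 11110011 → 4-byte char #1 = F3 B4 98 AC.
Offset 4: leading byte 0xD9 = 11011001 → 2-byte char #2 = D9 8F.
Leading byte 0xD9 = 11011001 matches 110xxxxx → 2-byte sequence.
Byte 1: 0xD9 = 11011001, payload 11001 (5 bits).
Byte 2: 0x8F = 10001111 (10xxxxxx ✓), payload 001111.
Concatenate: 11001001111 = 0x64F (11 bits → U+064F).

U+064F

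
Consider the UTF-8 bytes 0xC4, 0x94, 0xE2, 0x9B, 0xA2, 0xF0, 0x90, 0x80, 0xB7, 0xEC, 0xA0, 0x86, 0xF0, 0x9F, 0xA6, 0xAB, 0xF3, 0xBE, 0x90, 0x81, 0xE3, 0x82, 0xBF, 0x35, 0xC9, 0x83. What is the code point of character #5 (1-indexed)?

Offset 0: leading byte 0xC4 = 11000100 → 2-byte char #1 = C4 94.
Offset 2: leading byte 0xE2 = 11100010 → 3-byte char #2 = E2 9B A2.
Offset 5: leading byte 0xF0 = 11110000 → 4-byte char #3 = F0 90 80 B7.
Offset 9: leading byte 0xEC = 11101100 → 3-byte char #4 = EC A0 86.
Offset 12: leading byte 0xF0 = 11110000 → 4-byte char #5 = F0 9F A6 AB.
Leading byte 0xF0 = 11110000 matches 11110xxx → 4-byte sequence.
Byte 1: 0xF0 = 11110000, payload 000 (3 bits).
Byte 2: 0x9F = 10011111 (10xxxxxx ✓), payload 011111.
Byte 3: 0xA6 = 10100110 (10xxxxxx ✓), payload 100110.
Byte 4: 0xAB = 10101011 (10xxxxxx ✓), payload 101011.
Concatenate: 000011111100110101011 = 0x1F9AB (21 bits → U+1F9AB).

U+1F9AB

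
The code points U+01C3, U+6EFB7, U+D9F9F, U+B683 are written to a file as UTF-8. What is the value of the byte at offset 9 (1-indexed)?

0xBE

1-indexed offset 9 is 0-indexed offset 8.
U+01C3 → 2-byte form C7 83 at offsets 0–1.
U+6EFB7 → 4-byte form F1 AE BE B7 at offsets 2–5.
U+D9F9F → 4-byte form F3 99 BE 9F at offsets 6–9.
Offset 8 falls in char 3's range; it's byte 3 of F3 99 BE 9F = 0xBE.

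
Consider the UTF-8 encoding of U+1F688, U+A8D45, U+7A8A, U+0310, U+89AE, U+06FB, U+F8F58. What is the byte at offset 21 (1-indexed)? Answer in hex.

1-indexed offset 21 is 0-indexed offset 20.
U+1F688 → 4-byte form F0 9F 9A 88 at offsets 0–3.
U+A8D45 → 4-byte form F2 A8 B5 85 at offsets 4–7.
U+7A8A → 3-byte form E7 AA 8A at offsets 8–10.
U+0310 → 2-byte form CC 90 at offsets 11–12.
U+89AE → 3-byte form E8 A6 AE at offsets 13–15.
U+06FB → 2-byte form DB BB at offsets 16–17.
U+F8F58 → 4-byte form F3 B8 BD 98 at offsets 18–21.
Offset 20 falls in char 7's range; it's byte 3 of F3 B8 BD 98 = 0xBD.

0xBD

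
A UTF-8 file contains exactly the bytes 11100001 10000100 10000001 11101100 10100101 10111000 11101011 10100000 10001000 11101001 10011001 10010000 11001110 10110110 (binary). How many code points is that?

5

Byte at offset 0: 0xE1 = 11100001 → 3-byte char (#1). Advance 3.
Byte at offset 3: 0xEC = 11101100 → 3-byte char (#2). Advance 3.
Byte at offset 6: 0xEB = 11101011 → 3-byte char (#3). Advance 3.
Byte at offset 9: 0xE9 = 11101001 → 3-byte char (#4). Advance 3.
Byte at offset 12: 0xCE = 11001110 → 2-byte char (#5). Advance 2.
Reached end at offset 14 after 5 code points.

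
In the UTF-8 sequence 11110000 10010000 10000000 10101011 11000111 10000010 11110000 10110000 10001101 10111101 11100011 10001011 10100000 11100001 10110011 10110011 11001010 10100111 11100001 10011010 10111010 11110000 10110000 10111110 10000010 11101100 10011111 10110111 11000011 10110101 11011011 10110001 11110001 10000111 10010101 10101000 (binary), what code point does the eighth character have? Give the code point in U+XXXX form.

Offset 0: leading byte 0xF0 = 11110000 → 4-byte char #1 = F0 90 80 AB.
Offset 4: leading byte 0xC7 = 11000111 → 2-byte char #2 = C7 82.
Offset 6: leading byte 0xF0 = 11110000 → 4-byte char #3 = F0 B0 8D BD.
Offset 10: leading byte 0xE3 = 11100011 → 3-byte char #4 = E3 8B A0.
Offset 13: leading byte 0xE1 = 11100001 → 3-byte char #5 = E1 B3 B3.
Offset 16: leading byte 0xCA = 11001010 → 2-byte char #6 = CA A7.
Offset 18: leading byte 0xE1 = 11100001 → 3-byte char #7 = E1 9A BA.
Offset 21: leading byte 0xF0 = 11110000 → 4-byte char #8 = F0 B0 BE 82.
Leading byte 0xF0 = 11110000 matches 11110xxx → 4-byte sequence.
Byte 1: 0xF0 = 11110000, payload 000 (3 bits).
Byte 2: 0xB0 = 10110000 (10xxxxxx ✓), payload 110000.
Byte 3: 0xBE = 10111110 (10xxxxxx ✓), payload 111110.
Byte 4: 0x82 = 10000010 (10xxxxxx ✓), payload 000010.
Concatenate: 000110000111110000010 = 0x30F82 (21 bits → U+30F82).

U+30F82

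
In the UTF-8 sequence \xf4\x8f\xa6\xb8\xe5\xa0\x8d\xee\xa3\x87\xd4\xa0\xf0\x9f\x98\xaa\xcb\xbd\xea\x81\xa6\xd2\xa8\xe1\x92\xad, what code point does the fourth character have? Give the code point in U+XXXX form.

U+0520

Offset 0: leading byte 0xF4 = 11110100 → 4-byte char #1 = F4 8F A6 B8.
Offset 4: leading byte 0xE5 = 11100101 → 3-byte char #2 = E5 A0 8D.
Offset 7: leading byte 0xEE = 11101110 → 3-byte char #3 = EE A3 87.
Offset 10: leading byte 0xD4 = 11010100 → 2-byte char #4 = D4 A0.
Leading byte 0xD4 = 11010100 matches 110xxxxx → 2-byte sequence.
Byte 1: 0xD4 = 11010100, payload 10100 (5 bits).
Byte 2: 0xA0 = 10100000 (10xxxxxx ✓), payload 100000.
Concatenate: 10100100000 = 0x520 (11 bits → U+0520).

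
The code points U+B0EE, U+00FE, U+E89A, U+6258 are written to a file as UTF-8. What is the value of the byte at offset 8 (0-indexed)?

0xE6

U+B0EE → 3-byte form EB 83 AE at offsets 0–2.
U+00FE → 2-byte form C3 BE at offsets 3–4.
U+E89A → 3-byte form EE A2 9A at offsets 5–7.
U+6258 → 3-byte form E6 89 98 at offsets 8–10.
Offset 8 falls in char 4's range; it's byte 1 of E6 89 98 = 0xE6.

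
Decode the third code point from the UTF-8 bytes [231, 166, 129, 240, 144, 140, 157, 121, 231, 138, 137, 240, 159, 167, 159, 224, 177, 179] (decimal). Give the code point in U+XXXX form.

Offset 0: leading byte 0xE7 = 11100111 → 3-byte char #1 = E7 A6 81.
Offset 3: leading byte 0xF0 = 11110000 → 4-byte char #2 = F0 90 8C 9D.
Offset 7: leading byte 0x79 = 01111001 → 1-byte char #3 = 79.
Leading byte 0x79 = 01111001 matches 0xxxxxxx → 1-byte sequence.
Byte 1: 0x79 = 01111001, payload 1111001 (7 bits).
Concatenate: 1111001 = 0x79 (7 bits → U+0079).

U+0079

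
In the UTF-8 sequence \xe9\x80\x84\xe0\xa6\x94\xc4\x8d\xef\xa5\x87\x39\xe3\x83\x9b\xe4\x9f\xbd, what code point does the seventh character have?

Offset 0: leading byte 0xE9 = 11101001 → 3-byte char #1 = E9 80 84.
Offset 3: leading byte 0xE0 = 11100000 → 3-byte char #2 = E0 A6 94.
Offset 6: leading byte 0xC4 = 11000100 → 2-byte char #3 = C4 8D.
Offset 8: leading byte 0xEF = 11101111 → 3-byte char #4 = EF A5 87.
Offset 11: leading byte 0x39 = 00111001 → 1-byte char #5 = 39.
Offset 12: leading byte 0xE3 = 11100011 → 3-byte char #6 = E3 83 9B.
Offset 15: leading byte 0xE4 = 11100100 → 3-byte char #7 = E4 9F BD.
Leading byte 0xE4 = 11100100 matches 1110xxxx → 3-byte sequence.
Byte 1: 0xE4 = 11100100, payload 0100 (4 bits).
Byte 2: 0x9F = 10011111 (10xxxxxx ✓), payload 011111.
Byte 3: 0xBD = 10111101 (10xxxxxx ✓), payload 111101.
Concatenate: 0100011111111101 = 0x47FD (16 bits → U+47FD).

U+47FD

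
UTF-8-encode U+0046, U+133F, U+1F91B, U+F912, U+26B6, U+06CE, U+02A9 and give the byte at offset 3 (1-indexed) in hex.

0x8C

1-indexed offset 3 is 0-indexed offset 2.
U+0046 → 1-byte form 46 at offsets 0–0.
U+133F → 3-byte form E1 8C BF at offsets 1–3.
Offset 2 falls in char 2's range; it's byte 2 of E1 8C BF = 0x8C.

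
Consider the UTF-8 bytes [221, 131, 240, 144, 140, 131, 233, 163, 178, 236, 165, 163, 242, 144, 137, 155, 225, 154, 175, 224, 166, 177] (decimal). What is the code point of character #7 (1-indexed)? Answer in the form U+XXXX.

Offset 0: leading byte 0xDD = 11011101 → 2-byte char #1 = DD 83.
Offset 2: leading byte 0xF0 = 11110000 → 4-byte char #2 = F0 90 8C 83.
Offset 6: leading byte 0xE9 = 11101001 → 3-byte char #3 = E9 A3 B2.
Offset 9: leading byte 0xEC = 11101100 → 3-byte char #4 = EC A5 A3.
Offset 12: leading byte 0xF2 = 11110010 → 4-byte char #5 = F2 90 89 9B.
Offset 16: leading byte 0xE1 = 11100001 → 3-byte char #6 = E1 9A AF.
Offset 19: leading byte 0xE0 = 11100000 → 3-byte char #7 = E0 A6 B1.
Leading byte 0xE0 = 11100000 matches 1110xxxx → 3-byte sequence.
Byte 1: 0xE0 = 11100000, payload 0000 (4 bits).
Byte 2: 0xA6 = 10100110 (10xxxxxx ✓), payload 100110.
Byte 3: 0xB1 = 10110001 (10xxxxxx ✓), payload 110001.
Concatenate: 0000100110110001 = 0x9B1 (16 bits → U+09B1).

U+09B1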